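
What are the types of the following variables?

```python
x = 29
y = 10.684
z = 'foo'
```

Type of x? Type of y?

x is int; y is float

int, float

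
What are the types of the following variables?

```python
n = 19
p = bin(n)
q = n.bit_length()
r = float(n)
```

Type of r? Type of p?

float() returns float; bin() returns str

float, str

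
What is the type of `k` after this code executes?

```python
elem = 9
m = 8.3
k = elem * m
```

int * float returns float (9 * 8.3 = 74.7)

float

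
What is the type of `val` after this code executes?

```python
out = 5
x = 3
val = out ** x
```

int ** positive int returns int (5 ** 3 = 125)

int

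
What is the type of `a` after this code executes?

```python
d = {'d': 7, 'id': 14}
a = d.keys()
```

.keys() returns a dict_keys view object

dict_keys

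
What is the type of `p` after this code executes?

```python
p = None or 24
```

'or' with None returns the other value (24, int)

int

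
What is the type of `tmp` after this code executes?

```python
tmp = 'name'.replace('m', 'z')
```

str.replace() returns str

str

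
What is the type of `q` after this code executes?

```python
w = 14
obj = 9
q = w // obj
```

int // int returns int (14 // 9 = 1)

int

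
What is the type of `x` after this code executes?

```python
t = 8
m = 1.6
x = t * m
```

int * float returns float (8 * 1.6 = 12.8)

float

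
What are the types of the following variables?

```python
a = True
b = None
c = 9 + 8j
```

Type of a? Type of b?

a is bool; b is NoneType

bool, NoneType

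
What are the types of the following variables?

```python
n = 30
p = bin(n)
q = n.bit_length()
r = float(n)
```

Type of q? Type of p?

int.bit_length() returns int; bin() returns str

int, str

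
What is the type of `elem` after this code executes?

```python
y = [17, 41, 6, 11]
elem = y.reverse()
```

list.reverse() returns None

NoneType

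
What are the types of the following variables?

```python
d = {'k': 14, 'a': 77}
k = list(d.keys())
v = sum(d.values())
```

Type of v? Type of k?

sum of int values returns int; list(...) returns list

int, list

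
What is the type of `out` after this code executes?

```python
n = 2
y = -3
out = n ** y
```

int ** negative int returns float

float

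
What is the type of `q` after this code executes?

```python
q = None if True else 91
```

Ternary: condition is True, if branch (None) taken → NoneType

NoneType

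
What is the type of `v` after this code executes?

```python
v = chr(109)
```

chr() returns str (single character)

str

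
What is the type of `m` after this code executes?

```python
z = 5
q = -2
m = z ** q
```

int ** negative int returns float

float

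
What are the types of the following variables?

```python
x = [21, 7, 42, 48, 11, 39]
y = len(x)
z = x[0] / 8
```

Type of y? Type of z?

len() returns int; int / int returns float

int, float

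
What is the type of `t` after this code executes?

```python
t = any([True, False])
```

any() returns bool

bool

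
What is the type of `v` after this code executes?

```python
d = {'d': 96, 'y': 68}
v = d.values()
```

.values() returns a dict_values view object

dict_values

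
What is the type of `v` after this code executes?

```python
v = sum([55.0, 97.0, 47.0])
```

sum() of floats returns float

float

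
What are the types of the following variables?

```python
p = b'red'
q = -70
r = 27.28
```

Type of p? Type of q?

p is bytes; q is int

bytes, int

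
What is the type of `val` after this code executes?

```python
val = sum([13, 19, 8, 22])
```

sum() of ints returns int

int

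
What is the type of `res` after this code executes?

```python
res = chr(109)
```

chr() returns str (single character)

str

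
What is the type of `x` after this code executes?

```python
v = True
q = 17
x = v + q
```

bool + int returns int (True is 1, so 1 + 17 = 18)

int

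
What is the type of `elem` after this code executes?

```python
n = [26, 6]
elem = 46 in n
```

'in' operator returns bool

bool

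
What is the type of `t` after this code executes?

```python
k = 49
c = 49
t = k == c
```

Equality comparison returns bool

bool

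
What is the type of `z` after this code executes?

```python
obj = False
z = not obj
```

'not' always returns bool

bool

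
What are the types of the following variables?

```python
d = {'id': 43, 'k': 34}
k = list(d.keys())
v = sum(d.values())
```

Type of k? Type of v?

list(...) returns list; sum of int values returns int

list, int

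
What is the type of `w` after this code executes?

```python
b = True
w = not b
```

'not' always returns bool

bool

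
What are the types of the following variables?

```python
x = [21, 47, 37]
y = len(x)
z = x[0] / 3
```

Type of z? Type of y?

int / int returns float; len() returns int

float, int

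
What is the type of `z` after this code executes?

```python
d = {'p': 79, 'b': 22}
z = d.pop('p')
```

dict.pop() returns the value (int)

int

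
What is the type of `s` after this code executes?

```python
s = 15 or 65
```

'or' returns the first truthy value (15, which is int)

int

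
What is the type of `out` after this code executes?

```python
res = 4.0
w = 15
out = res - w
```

float - int returns float (4.0 - 15 = -11.0)

float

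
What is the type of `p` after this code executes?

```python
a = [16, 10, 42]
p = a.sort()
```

list.sort() returns None (sorts in place)

NoneType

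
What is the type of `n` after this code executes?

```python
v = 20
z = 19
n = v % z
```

int % int returns int (20 % 19 = 1)

int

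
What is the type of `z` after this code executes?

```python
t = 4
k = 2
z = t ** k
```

int ** positive int returns int (4 ** 2 = 16)

int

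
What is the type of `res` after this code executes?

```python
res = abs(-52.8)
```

abs() of float returns float

float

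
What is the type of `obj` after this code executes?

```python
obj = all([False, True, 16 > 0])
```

all() returns bool

bool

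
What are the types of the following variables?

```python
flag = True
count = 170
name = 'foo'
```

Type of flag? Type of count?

flag is bool; count is int

bool, int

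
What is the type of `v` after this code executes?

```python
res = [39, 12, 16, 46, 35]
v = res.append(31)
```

list.append() returns None (mutates in place)

NoneType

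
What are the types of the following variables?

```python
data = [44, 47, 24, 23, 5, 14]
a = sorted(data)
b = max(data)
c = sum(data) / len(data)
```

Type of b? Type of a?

max of ints returns int; sorted() returns list

int, list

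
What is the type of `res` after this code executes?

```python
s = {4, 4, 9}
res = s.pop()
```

Popping from a set of ints returns int

int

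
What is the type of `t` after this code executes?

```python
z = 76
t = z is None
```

'is' comparison returns bool

bool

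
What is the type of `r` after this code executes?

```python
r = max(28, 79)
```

max() of ints returns int

int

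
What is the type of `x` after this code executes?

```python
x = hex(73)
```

hex() returns str representation

str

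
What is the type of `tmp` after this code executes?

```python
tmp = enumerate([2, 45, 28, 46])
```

enumerate() returns an enumerate iterator object

enumerate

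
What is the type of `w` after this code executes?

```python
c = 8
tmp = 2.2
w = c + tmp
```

int + float returns float (8 + 2.2 = 10.2)

float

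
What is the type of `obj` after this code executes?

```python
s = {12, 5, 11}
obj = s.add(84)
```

set.add() returns None (mutates in place)

NoneType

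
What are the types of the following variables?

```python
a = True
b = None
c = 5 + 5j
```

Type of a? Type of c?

a is bool; c is complex

bool, complex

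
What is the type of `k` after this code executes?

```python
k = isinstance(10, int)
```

isinstance() returns bool

bool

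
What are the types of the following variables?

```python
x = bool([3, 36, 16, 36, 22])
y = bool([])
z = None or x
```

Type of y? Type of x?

bool() returns bool; bool() returns bool

bool, bool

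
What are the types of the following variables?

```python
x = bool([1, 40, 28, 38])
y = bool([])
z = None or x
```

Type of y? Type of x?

bool() returns bool; bool() returns bool

bool, bool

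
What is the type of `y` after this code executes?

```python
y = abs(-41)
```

abs() of int returns int

int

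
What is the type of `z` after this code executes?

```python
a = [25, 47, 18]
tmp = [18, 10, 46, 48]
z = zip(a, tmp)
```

zip() returns a zip iterator object

zip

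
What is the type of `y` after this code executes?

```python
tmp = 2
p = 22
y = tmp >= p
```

Comparison operators return bool

bool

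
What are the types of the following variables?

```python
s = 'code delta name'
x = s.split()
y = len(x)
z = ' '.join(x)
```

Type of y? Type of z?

len() returns int; str.join() returns str

int, str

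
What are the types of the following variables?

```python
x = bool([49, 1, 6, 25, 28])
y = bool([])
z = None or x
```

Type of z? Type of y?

None or <bool> returns the bool; bool() returns bool

bool, bool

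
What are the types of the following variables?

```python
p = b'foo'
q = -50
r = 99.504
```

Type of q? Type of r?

q is int; r is float

int, float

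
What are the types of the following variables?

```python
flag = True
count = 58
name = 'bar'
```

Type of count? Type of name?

count is int; name is str

int, str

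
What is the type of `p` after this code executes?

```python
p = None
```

None has type NoneType

NoneType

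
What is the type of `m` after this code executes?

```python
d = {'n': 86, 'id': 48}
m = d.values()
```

.values() returns a dict_values view object

dict_values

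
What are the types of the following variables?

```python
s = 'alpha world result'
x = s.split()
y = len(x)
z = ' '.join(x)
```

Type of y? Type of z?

len() returns int; str.join() returns str

int, str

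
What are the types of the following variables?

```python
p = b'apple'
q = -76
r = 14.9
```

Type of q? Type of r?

q is int; r is float

int, float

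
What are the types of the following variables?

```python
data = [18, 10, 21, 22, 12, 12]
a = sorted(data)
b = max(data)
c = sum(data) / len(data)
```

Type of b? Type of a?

max of ints returns int; sorted() returns list

int, list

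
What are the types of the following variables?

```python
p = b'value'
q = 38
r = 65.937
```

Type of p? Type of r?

p is bytes; r is float

bytes, float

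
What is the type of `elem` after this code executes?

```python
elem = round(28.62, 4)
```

round() with ndigits arg returns float

float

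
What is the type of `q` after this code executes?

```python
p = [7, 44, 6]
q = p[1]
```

Indexing a list of ints returns int (p[1] = 44)

int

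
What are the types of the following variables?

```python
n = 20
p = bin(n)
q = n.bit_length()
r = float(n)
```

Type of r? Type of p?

float() returns float; bin() returns str

float, str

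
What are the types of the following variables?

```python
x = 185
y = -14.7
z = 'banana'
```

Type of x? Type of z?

x is int; z is str

int, str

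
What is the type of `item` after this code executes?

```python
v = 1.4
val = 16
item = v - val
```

float - int returns float (1.4 - 16 = -14.6)

float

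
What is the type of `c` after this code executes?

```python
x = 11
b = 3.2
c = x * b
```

int * float returns float (11 * 3.2 = 35.2)

float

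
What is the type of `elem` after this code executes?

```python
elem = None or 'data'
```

'or' with None returns the other value ('data', str)

str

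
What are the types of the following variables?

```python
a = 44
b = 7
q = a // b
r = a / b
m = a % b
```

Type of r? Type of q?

int / int returns float; int // int returns int

float, int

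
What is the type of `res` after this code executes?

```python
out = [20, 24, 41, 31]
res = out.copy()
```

list.copy() returns list

list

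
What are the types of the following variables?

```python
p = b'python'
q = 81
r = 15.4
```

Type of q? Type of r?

q is int; r is float

int, float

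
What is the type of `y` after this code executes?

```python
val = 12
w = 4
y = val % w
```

int % int returns int (12 % 4 = 0)

int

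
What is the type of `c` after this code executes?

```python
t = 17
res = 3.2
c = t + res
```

int + float returns float (17 + 3.2 = 20.2)

float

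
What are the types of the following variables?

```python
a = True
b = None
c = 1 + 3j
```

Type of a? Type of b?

a is bool; b is NoneType

bool, NoneType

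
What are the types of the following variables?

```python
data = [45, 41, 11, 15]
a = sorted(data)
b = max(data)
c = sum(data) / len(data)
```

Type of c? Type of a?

int / int returns float; sorted() returns list

float, list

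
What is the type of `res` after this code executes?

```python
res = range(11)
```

range() returns a range object

range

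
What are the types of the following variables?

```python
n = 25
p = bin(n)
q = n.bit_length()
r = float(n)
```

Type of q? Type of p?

int.bit_length() returns int; bin() returns str

int, str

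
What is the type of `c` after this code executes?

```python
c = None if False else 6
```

Ternary: condition is False, else branch (6) taken → int

int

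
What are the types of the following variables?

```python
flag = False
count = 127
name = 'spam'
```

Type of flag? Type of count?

flag is bool; count is int

bool, int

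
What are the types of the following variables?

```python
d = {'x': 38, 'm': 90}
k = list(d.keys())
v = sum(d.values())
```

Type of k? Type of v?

list(...) returns list; sum of int values returns int

list, int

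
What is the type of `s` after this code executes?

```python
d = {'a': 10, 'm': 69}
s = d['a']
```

Accessing dict[str, int] with key 'a' returns int value 10

int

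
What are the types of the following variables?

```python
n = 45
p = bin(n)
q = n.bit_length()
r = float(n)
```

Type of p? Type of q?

bin() returns str; int.bit_length() returns int

str, int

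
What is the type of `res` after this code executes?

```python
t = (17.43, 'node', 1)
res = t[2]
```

Index 2 of tuple is 1 which is int

int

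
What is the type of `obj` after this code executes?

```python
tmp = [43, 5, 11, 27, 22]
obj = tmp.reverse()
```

list.reverse() returns None

NoneType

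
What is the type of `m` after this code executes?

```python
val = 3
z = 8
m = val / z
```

int / int always returns float in Python 3 (3 / 8 = 0.375)

float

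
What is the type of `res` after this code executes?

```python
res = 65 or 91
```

'or' returns the first truthy value (65, which is int)

int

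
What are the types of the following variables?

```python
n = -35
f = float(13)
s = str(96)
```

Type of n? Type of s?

n is int; s is str

int, str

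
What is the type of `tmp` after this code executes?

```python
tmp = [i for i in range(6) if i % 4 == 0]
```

A list comprehension [...] produces a list

list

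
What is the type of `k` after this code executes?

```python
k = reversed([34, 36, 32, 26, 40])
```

reversed() on a list returns a list_reverseiterator

list_reverseiterator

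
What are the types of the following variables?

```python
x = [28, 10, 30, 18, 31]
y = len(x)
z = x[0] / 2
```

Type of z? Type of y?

int / int returns float; len() returns int

float, int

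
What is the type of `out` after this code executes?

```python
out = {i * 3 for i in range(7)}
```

A set comprehension {expr for x in iterable} produces a set

set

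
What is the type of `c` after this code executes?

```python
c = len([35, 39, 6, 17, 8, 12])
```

len() always returns int

int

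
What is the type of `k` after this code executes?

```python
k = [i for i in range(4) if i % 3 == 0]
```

A list comprehension [...] produces a list

list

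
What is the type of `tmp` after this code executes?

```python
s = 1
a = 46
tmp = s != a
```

Comparison operators return bool

bool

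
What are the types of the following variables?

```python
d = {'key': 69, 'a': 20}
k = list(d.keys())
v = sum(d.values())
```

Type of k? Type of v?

list(...) returns list; sum of int values returns int

list, int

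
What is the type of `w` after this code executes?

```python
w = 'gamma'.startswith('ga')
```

str.startswith() returns bool

bool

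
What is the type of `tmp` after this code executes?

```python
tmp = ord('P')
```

ord() returns int (Unicode code point)

int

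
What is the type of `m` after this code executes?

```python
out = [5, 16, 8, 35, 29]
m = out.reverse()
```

list.reverse() returns None

NoneType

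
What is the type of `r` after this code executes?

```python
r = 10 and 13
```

'and' returns the last value when all truthy (13, which is int)

int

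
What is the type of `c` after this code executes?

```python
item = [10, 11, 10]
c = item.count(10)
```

list.count() returns int

int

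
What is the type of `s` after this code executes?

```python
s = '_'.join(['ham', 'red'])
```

str.join() returns str

str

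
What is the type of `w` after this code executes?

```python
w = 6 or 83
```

'or' returns the first truthy value (6, which is int)

int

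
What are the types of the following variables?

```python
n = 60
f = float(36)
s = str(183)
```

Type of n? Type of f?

n is int; f is float

int, float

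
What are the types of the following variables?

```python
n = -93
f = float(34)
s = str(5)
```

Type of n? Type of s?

n is int; s is str

int, str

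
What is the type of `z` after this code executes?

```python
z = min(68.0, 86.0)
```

min() of floats returns float

float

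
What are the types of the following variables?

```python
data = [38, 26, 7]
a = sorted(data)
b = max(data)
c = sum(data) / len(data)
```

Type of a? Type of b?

sorted() returns list; max of ints returns int

list, int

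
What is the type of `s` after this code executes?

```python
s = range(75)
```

range() returns a range object

range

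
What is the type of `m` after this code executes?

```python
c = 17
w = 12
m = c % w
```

int % int returns int (17 % 12 = 5)

int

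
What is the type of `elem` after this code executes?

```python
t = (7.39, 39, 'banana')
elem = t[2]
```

Index 2 of tuple is 'banana' which is str

str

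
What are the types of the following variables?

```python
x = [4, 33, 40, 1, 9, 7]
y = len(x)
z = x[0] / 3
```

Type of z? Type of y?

int / int returns float; len() returns int

float, int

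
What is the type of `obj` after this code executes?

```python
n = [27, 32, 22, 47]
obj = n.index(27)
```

list.index() returns int

int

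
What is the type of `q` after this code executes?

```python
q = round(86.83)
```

round() with no ndigits arg returns int

int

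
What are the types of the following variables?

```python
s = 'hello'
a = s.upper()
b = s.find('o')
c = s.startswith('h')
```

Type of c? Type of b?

str.startswith() returns bool; str.find() returns int

bool, int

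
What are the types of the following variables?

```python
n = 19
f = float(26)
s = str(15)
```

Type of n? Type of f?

n is int; f is float

int, float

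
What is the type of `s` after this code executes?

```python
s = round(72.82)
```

round() with no ndigits arg returns int

int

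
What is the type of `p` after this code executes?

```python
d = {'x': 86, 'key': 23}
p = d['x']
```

Accessing dict[str, int] with key 'x' returns int value 86

int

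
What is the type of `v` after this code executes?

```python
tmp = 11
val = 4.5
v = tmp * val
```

int * float returns float (11 * 4.5 = 49.5)

float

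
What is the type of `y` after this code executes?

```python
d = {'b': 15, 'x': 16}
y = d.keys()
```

.keys() returns a dict_keys view object

dict_keys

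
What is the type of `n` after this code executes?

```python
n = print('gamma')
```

print() returns None

NoneType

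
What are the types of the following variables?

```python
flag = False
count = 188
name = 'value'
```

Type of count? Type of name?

count is int; name is str

int, str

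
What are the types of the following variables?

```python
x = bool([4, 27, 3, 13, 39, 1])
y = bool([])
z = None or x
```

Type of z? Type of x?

None or <bool> returns the bool; bool() returns bool

bool, bool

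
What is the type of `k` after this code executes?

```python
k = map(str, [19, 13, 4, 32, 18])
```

map() returns a map iterator object

map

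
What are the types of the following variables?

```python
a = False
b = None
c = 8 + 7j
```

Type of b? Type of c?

b is NoneType; c is complex

NoneType, complex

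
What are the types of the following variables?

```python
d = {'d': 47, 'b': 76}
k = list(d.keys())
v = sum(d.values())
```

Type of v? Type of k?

sum of int values returns int; list(...) returns list

int, list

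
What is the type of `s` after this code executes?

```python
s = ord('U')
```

ord() returns int (Unicode code point)

int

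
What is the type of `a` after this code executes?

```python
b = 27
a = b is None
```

'is' comparison returns bool

bool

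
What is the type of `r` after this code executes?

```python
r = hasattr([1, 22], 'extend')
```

hasattr() returns bool

bool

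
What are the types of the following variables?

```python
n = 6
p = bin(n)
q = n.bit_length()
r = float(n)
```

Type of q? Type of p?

int.bit_length() returns int; bin() returns str

int, str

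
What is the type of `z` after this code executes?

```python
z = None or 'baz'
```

'or' with None returns the other value ('baz', str)

str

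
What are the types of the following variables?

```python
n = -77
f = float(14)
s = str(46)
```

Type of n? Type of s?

n is int; s is str

int, str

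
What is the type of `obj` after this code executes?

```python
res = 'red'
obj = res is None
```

'is' comparison returns bool

bool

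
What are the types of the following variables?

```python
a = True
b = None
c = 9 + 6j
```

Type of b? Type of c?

b is NoneType; c is complex

NoneType, complex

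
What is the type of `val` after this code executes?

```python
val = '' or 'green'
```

'or' returns first truthy value ('green', which is str)

str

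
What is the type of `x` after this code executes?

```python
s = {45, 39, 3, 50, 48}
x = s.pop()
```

Popping from a set of ints returns int

int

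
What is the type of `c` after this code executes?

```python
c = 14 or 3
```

'or' returns the first truthy value (14, which is int)

int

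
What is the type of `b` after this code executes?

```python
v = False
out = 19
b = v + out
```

bool + int returns int (False is 0, so 0 + 19 = 19)

int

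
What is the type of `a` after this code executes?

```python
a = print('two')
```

print() returns None

NoneType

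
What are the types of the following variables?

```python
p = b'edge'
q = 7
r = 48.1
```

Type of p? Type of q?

p is bytes; q is int

bytes, int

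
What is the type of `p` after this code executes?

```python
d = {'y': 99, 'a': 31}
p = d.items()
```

dict.items() returns a dict_items view

dict_items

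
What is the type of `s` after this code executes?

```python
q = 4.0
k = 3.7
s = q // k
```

float // float returns float (floor division preserves float type)

float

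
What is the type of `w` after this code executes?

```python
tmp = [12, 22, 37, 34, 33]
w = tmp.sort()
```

list.sort() returns None (sorts in place)

NoneType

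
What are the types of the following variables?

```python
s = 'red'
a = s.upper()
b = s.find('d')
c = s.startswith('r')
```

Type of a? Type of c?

str.upper() returns str; str.startswith() returns bool

str, bool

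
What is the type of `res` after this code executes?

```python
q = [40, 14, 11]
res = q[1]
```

Indexing a list of ints returns int (q[1] = 14)

int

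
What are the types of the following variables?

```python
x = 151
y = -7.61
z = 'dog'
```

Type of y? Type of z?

y is float; z is str

float, str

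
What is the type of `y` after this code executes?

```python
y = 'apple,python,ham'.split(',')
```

str.split() returns list

list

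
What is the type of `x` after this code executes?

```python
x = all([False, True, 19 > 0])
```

all() returns bool

bool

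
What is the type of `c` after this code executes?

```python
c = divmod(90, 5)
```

divmod() returns a tuple (quotient, remainder)

tuple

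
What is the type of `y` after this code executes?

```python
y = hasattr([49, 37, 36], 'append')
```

hasattr() returns bool

bool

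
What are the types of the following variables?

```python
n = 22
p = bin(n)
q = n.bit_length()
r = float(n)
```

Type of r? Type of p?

float() returns float; bin() returns str

float, str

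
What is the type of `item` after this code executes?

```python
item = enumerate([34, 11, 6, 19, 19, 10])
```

enumerate() returns an enumerate iterator object

enumerate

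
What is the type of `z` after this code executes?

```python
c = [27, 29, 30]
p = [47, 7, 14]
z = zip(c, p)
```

zip() returns a zip iterator object

zip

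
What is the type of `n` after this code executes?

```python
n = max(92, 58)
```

max() of ints returns int

int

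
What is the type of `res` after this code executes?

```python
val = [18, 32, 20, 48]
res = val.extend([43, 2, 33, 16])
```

list.extend() returns None

NoneType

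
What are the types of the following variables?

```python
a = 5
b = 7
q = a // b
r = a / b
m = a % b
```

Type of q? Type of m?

int // int returns int; int % int returns int

int, int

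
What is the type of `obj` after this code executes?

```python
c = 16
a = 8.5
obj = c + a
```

int + float returns float (16 + 8.5 = 24.5)

float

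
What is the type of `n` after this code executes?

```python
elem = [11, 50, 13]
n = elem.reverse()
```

list.reverse() returns None

NoneType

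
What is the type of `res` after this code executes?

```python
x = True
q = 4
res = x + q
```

bool + int returns int (True is 1, so 1 + 4 = 5)

int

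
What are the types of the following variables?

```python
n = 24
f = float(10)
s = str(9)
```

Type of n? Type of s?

n is int; s is str

int, str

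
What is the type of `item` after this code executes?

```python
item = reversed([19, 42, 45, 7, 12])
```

reversed() on a list returns a list_reverseiterator

list_reverseiterator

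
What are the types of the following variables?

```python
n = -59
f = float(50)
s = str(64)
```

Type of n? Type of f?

n is int; f is float

int, float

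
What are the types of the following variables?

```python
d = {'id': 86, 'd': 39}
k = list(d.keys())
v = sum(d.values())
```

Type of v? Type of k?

sum of int values returns int; list(...) returns list

int, list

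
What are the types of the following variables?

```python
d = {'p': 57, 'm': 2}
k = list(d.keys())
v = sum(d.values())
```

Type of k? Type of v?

list(...) returns list; sum of int values returns int

list, int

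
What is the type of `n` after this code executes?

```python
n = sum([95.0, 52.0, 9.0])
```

sum() of floats returns float

float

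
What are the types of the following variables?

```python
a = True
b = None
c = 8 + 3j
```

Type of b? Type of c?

b is NoneType; c is complex

NoneType, complex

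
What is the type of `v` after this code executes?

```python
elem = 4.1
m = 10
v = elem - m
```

float - int returns float (4.1 - 10 = -5.9)

float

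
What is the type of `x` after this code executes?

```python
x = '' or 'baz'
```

'or' returns first truthy value ('baz', which is str)

str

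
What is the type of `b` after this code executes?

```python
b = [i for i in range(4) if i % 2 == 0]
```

A list comprehension [...] produces a list

list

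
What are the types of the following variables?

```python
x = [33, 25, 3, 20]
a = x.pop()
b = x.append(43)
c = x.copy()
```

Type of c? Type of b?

list.copy() returns list; list.append() returns None

list, NoneType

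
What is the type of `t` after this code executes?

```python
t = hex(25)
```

hex() returns str representation

str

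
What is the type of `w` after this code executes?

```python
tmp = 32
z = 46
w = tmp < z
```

Comparison operators return bool

bool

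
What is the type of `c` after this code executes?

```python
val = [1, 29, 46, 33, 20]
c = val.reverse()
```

list.reverse() returns None

NoneType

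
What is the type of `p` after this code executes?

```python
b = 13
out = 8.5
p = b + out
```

int + float returns float (13 + 8.5 = 21.5)

float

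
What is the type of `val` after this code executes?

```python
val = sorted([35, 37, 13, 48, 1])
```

sorted() always returns list

list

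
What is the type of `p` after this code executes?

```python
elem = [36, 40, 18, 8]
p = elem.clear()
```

list.clear() returns None

NoneType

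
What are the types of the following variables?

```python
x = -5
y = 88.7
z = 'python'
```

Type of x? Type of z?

x is int; z is str

int, str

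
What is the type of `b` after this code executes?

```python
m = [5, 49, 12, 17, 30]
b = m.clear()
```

list.clear() returns None

NoneType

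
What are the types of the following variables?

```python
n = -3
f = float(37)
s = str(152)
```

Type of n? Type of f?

n is int; f is float

int, float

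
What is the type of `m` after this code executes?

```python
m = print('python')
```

print() returns None

NoneType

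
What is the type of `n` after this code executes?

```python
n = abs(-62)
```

abs() of int returns int

int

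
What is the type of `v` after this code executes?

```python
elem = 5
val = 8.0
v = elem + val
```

int + float returns float (5 + 8.0 = 13.0)

float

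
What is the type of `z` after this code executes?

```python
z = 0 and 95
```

'and' returns the first falsy value (0, which is int)

int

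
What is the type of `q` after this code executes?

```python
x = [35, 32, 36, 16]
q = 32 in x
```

'in' operator returns bool

bool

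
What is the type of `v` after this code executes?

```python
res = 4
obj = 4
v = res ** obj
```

int ** positive int returns int (4 ** 4 = 256)

int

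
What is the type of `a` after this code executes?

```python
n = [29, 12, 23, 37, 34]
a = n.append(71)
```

list.append() returns None (mutates in place)

NoneType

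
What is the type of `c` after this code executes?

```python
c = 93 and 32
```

'and' returns the last value when all truthy (32, which is int)

int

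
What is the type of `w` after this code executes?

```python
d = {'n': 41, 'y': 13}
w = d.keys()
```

.keys() returns a dict_keys view object

dict_keys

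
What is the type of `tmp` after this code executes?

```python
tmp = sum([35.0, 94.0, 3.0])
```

sum() of floats returns float

float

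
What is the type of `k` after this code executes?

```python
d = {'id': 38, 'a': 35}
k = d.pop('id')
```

dict.pop() returns the value (int)

int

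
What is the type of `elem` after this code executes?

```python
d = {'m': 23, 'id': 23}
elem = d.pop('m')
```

dict.pop() returns the value (int)

int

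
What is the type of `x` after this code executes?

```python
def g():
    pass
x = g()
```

A function with no return statement returns None

NoneType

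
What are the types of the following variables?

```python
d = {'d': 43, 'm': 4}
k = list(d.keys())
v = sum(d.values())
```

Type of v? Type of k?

sum of int values returns int; list(...) returns list

int, list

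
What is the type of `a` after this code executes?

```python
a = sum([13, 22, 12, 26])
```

sum() of ints returns int

int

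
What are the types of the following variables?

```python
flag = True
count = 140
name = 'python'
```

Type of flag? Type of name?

flag is bool; name is str

bool, str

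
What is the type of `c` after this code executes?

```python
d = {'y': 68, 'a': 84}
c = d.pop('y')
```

dict.pop() returns the value (int)

int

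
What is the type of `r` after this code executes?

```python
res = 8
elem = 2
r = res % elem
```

int % int returns int (8 % 2 = 0)

int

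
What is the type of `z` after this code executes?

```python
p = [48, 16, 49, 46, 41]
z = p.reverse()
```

list.reverse() returns None

NoneType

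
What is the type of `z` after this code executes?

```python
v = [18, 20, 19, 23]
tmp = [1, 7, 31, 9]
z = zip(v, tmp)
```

zip() returns a zip iterator object

zip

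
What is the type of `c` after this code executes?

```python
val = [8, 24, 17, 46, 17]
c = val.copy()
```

list.copy() returns list

list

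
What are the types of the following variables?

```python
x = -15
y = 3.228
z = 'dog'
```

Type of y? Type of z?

y is float; z is str

float, str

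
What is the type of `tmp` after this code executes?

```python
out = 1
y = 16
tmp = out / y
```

int / int always returns float in Python 3 (1 / 16 = 0.0625)

float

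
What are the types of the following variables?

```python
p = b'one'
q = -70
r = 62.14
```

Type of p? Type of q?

p is bytes; q is int

bytes, int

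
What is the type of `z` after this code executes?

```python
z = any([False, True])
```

any() returns bool

bool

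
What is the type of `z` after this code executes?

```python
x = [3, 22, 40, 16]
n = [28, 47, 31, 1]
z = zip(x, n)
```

zip() returns a zip iterator object

zip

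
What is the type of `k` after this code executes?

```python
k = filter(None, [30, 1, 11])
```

filter() returns a filter iterator object

filter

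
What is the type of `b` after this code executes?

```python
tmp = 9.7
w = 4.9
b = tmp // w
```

float // float returns float (floor division preserves float type)

float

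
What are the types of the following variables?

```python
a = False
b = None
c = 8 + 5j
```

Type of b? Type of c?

b is NoneType; c is complex

NoneType, complex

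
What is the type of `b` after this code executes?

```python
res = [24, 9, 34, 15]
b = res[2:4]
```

Slicing a list always returns a list

list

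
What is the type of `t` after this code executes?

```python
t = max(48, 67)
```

max() of ints returns int

int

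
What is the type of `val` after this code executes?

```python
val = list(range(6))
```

list(range(...)) returns list

list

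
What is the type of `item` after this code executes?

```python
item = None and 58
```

'and' returns first falsy value (None)

NoneType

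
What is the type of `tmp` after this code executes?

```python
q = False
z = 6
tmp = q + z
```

bool + int returns int (False is 0, so 0 + 6 = 6)

int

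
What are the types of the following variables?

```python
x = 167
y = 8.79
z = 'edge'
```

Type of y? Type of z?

y is float; z is str

float, str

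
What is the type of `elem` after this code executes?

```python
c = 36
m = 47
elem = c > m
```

Comparison operators return bool

bool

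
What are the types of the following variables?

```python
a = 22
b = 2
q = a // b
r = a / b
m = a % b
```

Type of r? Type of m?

int / int returns float; int % int returns int

float, int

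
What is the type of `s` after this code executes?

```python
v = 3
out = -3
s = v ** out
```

int ** negative int returns float

float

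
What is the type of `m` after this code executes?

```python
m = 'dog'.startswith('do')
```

str.startswith() returns bool

bool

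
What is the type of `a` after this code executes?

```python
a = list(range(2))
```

list(range(...)) returns list

list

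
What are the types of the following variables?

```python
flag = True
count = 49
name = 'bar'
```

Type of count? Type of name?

count is int; name is str

int, str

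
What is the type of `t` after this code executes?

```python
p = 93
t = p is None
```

'is' comparison returns bool

bool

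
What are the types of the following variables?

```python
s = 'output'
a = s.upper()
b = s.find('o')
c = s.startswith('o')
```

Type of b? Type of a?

str.find() returns int; str.upper() returns str

int, str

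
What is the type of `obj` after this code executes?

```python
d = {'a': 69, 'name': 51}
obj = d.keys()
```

.keys() returns a dict_keys view object

dict_keys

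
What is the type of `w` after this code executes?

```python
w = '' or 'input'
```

'or' returns first truthy value ('input', which is str)

str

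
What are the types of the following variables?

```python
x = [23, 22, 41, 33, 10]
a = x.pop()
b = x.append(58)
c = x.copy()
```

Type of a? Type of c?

list.pop() returns the element (int); list.copy() returns list

int, list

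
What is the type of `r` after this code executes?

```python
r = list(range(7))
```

list(range(...)) returns list

list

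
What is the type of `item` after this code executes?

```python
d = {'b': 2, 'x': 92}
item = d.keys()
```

.keys() returns a dict_keys view object

dict_keys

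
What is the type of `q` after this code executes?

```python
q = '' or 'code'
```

'or' returns first truthy value ('code', which is str)

str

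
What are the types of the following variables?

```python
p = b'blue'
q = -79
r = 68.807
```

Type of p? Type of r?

p is bytes; r is float

bytes, float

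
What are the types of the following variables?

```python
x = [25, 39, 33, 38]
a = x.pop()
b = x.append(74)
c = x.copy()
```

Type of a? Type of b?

list.pop() returns the element (int); list.append() returns None

int, NoneType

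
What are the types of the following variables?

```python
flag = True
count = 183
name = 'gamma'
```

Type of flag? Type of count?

flag is bool; count is int

bool, int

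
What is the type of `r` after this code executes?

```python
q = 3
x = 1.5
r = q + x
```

int + float returns float (3 + 1.5 = 4.5)

float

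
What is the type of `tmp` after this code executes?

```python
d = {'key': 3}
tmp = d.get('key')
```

dict.get() returns the value (int) when key is found

int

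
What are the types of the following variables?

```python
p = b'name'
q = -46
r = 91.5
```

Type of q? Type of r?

q is int; r is float

int, float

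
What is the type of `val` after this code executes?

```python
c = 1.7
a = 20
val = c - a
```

float - int returns float (1.7 - 20 = -18.3)

float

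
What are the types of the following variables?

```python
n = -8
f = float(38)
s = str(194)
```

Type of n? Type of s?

n is int; s is str

int, str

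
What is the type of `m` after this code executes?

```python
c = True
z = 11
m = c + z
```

bool + int returns int (True is 1, so 1 + 11 = 12)

int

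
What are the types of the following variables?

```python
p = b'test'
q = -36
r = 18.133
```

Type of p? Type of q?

p is bytes; q is int

bytes, int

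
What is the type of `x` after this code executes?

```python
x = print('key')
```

print() returns None

NoneType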